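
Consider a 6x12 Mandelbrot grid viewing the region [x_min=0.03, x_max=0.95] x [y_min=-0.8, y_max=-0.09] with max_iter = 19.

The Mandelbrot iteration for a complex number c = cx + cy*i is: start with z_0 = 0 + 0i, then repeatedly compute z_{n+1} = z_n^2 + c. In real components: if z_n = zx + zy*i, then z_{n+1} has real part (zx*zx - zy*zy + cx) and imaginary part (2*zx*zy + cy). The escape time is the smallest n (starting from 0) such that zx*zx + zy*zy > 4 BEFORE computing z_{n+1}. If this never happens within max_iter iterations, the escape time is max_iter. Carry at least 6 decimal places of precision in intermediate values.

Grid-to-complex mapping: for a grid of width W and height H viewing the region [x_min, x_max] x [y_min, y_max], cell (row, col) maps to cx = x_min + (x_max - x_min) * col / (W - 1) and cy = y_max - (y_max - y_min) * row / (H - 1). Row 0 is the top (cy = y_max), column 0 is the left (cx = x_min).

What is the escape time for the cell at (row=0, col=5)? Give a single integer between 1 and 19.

z_0 = 0 + 0i, c = 0.9500 + -0.0900i
Iter 1: z = 0.9500 + -0.0900i, |z|^2 = 0.9106
Iter 2: z = 1.8444 + -0.2610i, |z|^2 = 3.4699
Iter 3: z = 4.2837 + -1.0528i, |z|^2 = 19.4583
Escaped at iteration 3

Answer: 3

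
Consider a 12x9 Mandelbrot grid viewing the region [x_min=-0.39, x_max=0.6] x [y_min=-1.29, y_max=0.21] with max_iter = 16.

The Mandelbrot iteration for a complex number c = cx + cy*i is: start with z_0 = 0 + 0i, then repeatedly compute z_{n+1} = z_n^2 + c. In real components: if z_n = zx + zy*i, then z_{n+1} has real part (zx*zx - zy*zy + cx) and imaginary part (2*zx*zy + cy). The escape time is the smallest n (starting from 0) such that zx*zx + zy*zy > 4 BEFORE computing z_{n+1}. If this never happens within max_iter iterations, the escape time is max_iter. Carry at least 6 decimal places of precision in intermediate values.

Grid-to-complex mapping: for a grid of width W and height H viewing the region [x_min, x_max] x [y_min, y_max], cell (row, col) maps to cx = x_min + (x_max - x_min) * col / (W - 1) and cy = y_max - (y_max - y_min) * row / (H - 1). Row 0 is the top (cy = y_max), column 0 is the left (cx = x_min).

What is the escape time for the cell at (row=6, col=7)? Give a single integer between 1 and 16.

Answer: 4

Derivation:
z_0 = 0 + 0i, c = 0.2400 + -0.9150i
Iter 1: z = 0.2400 + -0.9150i, |z|^2 = 0.8948
Iter 2: z = -0.5396 + -1.3542i, |z|^2 = 2.1251
Iter 3: z = -1.3027 + 0.5465i, |z|^2 = 1.9956
Iter 4: z = 1.6382 + -2.3389i, |z|^2 = 8.1541
Escaped at iteration 4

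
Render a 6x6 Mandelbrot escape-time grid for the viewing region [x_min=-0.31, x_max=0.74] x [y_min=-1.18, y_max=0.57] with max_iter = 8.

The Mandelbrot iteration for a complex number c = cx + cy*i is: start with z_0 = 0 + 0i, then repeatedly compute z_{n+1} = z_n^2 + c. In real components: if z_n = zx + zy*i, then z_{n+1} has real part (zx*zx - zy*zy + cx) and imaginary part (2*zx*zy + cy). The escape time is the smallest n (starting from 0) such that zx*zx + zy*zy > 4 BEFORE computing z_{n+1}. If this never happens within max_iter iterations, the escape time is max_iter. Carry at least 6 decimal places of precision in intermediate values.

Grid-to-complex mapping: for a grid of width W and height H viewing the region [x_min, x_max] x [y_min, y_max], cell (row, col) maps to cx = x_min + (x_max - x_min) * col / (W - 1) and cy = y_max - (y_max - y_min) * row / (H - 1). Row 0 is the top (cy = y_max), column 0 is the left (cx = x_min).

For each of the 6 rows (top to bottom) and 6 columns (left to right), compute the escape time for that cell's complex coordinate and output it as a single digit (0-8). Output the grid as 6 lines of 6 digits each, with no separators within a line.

Answer: 888843
888853
888853
888843
885432
333222

Derivation:
(row=0, col=0): c = -0.3100 + 0.5700i → escape time 8
(row=0, col=1): c = -0.1000 + 0.5700i → escape time 8
(row=0, col=2): c = 0.1100 + 0.5700i → escape time 8
(row=0, col=3): c = 0.3200 + 0.5700i → escape time 8
(row=0, col=4): c = 0.5300 + 0.5700i → escape time 4
(row=0, col=5): c = 0.7400 + 0.5700i → escape time 3
(row=1, col=0): c = -0.3100 + 0.2200i → escape time 8
(row=1, col=1): c = -0.1000 + 0.2200i → escape time 8
(row=1, col=2): c = 0.1100 + 0.2200i → escape time 8
(row=1, col=3): c = 0.3200 + 0.2200i → escape time 8
(row=1, col=4): c = 0.5300 + 0.2200i → escape time 5
(row=1, col=5): c = 0.7400 + 0.2200i → escape time 3
(row=2, col=0): c = -0.3100 + -0.1300i → escape time 8
(row=2, col=1): c = -0.1000 + -0.1300i → escape time 8
(row=2, col=2): c = 0.1100 + -0.1300i → escape time 8
(row=2, col=3): c = 0.3200 + -0.1300i → escape time 8
(row=2, col=4): c = 0.5300 + -0.1300i → escape time 5
(row=2, col=5): c = 0.7400 + -0.1300i → escape time 3
(row=3, col=0): c = -0.3100 + -0.4800i → escape time 8
(row=3, col=1): c = -0.1000 + -0.4800i → escape time 8
(row=3, col=2): c = 0.1100 + -0.4800i → escape time 8
(row=3, col=3): c = 0.3200 + -0.4800i → escape time 8
(row=3, col=4): c = 0.5300 + -0.4800i → escape time 4
(row=3, col=5): c = 0.7400 + -0.4800i → escape time 3
(row=4, col=0): c = -0.3100 + -0.8300i → escape time 8
(row=4, col=1): c = -0.1000 + -0.8300i → escape time 8
(row=4, col=2): c = 0.1100 + -0.8300i → escape time 5
(row=4, col=3): c = 0.3200 + -0.8300i → escape time 4
(row=4, col=4): c = 0.5300 + -0.8300i → escape time 3
(row=4, col=5): c = 0.7400 + -0.8300i → escape time 2
(row=5, col=0): c = -0.3100 + -1.1800i → escape time 3
(row=5, col=1): c = -0.1000 + -1.1800i → escape time 3
(row=5, col=2): c = 0.1100 + -1.1800i → escape time 3
(row=5, col=3): c = 0.3200 + -1.1800i → escape time 2
(row=5, col=4): c = 0.5300 + -1.1800i → escape time 2
(row=5, col=5): c = 0.7400 + -1.1800i → escape time 2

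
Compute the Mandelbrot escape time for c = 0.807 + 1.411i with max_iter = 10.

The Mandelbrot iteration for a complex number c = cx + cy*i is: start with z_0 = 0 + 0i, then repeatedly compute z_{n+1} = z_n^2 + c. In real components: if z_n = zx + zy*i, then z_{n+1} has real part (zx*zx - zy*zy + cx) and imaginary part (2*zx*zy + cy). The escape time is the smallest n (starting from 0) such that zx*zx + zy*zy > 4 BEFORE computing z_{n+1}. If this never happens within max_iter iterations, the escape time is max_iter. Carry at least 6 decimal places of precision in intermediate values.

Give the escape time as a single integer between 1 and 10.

z_0 = 0 + 0i, c = 0.8070 + 1.4110i
Iter 1: z = 0.8070 + 1.4110i, |z|^2 = 2.6422
Iter 2: z = -0.5327 + 3.6884i, |z|^2 = 13.8877
Escaped at iteration 2

Answer: 2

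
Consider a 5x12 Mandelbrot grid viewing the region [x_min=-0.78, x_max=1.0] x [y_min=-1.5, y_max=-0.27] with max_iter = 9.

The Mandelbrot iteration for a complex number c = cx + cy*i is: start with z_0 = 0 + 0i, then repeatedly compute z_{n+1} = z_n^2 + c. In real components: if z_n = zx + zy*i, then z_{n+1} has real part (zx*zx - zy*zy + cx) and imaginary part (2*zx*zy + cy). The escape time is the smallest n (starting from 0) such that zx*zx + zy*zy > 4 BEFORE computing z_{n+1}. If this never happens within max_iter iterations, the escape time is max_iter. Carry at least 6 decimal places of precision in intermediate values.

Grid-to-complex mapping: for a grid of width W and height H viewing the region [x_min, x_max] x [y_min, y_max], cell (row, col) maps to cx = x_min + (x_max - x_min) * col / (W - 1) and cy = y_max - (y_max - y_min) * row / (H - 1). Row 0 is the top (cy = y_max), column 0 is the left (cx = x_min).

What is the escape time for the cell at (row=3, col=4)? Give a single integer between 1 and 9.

Answer: 2

Derivation:
z_0 = 0 + 0i, c = 1.0000 + -0.6055i
Iter 1: z = 1.0000 + -0.6055i, |z|^2 = 1.3666
Iter 2: z = 1.6334 + -1.8164i, |z|^2 = 5.9673
Escaped at iteration 2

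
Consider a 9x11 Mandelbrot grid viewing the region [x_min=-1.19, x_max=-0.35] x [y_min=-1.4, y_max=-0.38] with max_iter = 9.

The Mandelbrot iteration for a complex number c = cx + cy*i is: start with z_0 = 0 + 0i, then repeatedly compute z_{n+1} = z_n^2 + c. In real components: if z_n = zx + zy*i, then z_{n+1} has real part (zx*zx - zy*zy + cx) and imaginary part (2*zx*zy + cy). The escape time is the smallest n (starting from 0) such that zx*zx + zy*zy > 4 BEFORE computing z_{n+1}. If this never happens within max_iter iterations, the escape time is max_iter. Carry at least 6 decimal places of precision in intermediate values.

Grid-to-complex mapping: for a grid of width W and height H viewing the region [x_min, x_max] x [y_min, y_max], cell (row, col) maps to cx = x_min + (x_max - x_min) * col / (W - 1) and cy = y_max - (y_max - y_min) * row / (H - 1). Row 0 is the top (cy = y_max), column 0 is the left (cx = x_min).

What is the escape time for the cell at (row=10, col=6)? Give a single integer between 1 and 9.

Answer: 2

Derivation:
z_0 = 0 + 0i, c = -0.5600 + -1.4000i
Iter 1: z = -0.5600 + -1.4000i, |z|^2 = 2.2736
Iter 2: z = -2.2064 + 0.1680i, |z|^2 = 4.8964
Escaped at iteration 2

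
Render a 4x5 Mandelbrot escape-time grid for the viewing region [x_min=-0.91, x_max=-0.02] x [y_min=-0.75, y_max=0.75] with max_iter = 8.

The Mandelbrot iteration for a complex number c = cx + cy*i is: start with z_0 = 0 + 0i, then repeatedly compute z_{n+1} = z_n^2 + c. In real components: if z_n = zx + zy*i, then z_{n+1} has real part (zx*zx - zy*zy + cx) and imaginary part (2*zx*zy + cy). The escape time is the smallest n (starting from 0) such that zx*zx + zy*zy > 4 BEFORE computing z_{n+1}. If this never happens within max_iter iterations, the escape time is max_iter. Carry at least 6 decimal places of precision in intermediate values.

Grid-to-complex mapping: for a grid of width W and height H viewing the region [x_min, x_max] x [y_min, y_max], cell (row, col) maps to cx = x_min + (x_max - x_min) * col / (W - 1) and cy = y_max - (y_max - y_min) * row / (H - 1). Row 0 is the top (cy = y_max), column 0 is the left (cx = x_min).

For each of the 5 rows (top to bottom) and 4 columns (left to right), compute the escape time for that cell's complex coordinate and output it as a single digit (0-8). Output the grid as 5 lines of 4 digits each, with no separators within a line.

Answer: 4588
7888
8888
7888
4588

Derivation:
(row=0, col=0): c = -0.9100 + 0.7500i → escape time 4
(row=0, col=1): c = -0.6133 + 0.7500i → escape time 5
(row=0, col=2): c = -0.3167 + 0.7500i → escape time 8
(row=0, col=3): c = -0.0200 + 0.7500i → escape time 8
(row=1, col=0): c = -0.9100 + 0.3750i → escape time 7
(row=1, col=1): c = -0.6133 + 0.3750i → escape time 8
(row=1, col=2): c = -0.3167 + 0.3750i → escape time 8
(row=1, col=3): c = -0.0200 + 0.3750i → escape time 8
(row=2, col=0): c = -0.9100 + 0.0000i → escape time 8
(row=2, col=1): c = -0.6133 + 0.0000i → escape time 8
(row=2, col=2): c = -0.3167 + 0.0000i → escape time 8
(row=2, col=3): c = -0.0200 + 0.0000i → escape time 8
(row=3, col=0): c = -0.9100 + -0.3750i → escape time 7
(row=3, col=1): c = -0.6133 + -0.3750i → escape time 8
(row=3, col=2): c = -0.3167 + -0.3750i → escape time 8
(row=3, col=3): c = -0.0200 + -0.3750i → escape time 8
(row=4, col=0): c = -0.9100 + -0.7500i → escape time 4
(row=4, col=1): c = -0.6133 + -0.7500i → escape time 5
(row=4, col=2): c = -0.3167 + -0.7500i → escape time 8
(row=4, col=3): c = -0.0200 + -0.7500i → escape time 8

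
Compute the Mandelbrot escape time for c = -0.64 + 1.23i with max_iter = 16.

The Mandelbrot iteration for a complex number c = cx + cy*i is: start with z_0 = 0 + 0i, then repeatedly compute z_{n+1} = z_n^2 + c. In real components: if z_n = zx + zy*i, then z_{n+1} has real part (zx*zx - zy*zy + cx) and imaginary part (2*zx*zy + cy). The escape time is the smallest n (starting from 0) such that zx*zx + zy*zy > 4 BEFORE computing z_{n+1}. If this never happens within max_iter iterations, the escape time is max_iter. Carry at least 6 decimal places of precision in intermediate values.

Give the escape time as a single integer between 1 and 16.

z_0 = 0 + 0i, c = -0.6400 + 1.2300i
Iter 1: z = -0.6400 + 1.2300i, |z|^2 = 1.9225
Iter 2: z = -1.7433 + -0.3444i, |z|^2 = 3.1577
Iter 3: z = 2.2805 + 2.4308i, |z|^2 = 11.1093
Escaped at iteration 3

Answer: 3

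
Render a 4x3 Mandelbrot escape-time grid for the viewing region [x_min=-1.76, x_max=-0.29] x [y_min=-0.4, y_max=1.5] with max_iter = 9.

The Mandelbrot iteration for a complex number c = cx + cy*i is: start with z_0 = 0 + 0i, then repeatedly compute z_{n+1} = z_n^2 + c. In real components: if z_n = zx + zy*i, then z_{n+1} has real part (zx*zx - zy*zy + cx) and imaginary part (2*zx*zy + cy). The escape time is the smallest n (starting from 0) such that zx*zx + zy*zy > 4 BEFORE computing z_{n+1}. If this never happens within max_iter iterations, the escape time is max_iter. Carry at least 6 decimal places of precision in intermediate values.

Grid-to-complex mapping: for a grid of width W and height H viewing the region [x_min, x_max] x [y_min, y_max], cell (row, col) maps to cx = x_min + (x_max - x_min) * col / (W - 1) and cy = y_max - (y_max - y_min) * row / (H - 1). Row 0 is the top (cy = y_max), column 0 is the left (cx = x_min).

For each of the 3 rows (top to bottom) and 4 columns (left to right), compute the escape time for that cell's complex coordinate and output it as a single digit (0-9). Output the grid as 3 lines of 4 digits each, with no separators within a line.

Answer: 1222
3369
3989

Derivation:
(row=0, col=0): c = -1.7600 + 1.5000i → escape time 1
(row=0, col=1): c = -1.2700 + 1.5000i → escape time 2
(row=0, col=2): c = -0.7800 + 1.5000i → escape time 2
(row=0, col=3): c = -0.2900 + 1.5000i → escape time 2
(row=1, col=0): c = -1.7600 + 0.5500i → escape time 3
(row=1, col=1): c = -1.2700 + 0.5500i → escape time 3
(row=1, col=2): c = -0.7800 + 0.5500i → escape time 6
(row=1, col=3): c = -0.2900 + 0.5500i → escape time 9
(row=2, col=0): c = -1.7600 + -0.4000i → escape time 3
(row=2, col=1): c = -1.2700 + -0.4000i → escape time 9
(row=2, col=2): c = -0.7800 + -0.4000i → escape time 8
(row=2, col=3): c = -0.2900 + -0.4000i → escape time 9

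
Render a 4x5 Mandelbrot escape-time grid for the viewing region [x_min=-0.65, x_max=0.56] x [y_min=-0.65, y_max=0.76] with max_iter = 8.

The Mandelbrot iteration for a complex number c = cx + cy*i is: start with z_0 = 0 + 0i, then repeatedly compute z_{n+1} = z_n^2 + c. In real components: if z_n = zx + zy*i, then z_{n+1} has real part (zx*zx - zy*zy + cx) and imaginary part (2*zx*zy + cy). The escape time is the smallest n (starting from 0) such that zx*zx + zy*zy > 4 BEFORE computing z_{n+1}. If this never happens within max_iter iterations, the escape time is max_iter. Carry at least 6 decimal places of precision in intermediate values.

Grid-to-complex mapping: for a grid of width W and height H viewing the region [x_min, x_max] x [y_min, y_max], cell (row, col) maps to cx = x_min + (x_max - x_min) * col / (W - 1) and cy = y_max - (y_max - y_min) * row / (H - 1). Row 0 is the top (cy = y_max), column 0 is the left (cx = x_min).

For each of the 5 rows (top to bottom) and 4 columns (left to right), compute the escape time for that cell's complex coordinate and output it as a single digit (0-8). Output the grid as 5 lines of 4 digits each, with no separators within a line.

(row=0, col=0): c = -0.6500 + 0.7600i → escape time 4
(row=0, col=1): c = -0.2467 + 0.7600i → escape time 8
(row=0, col=2): c = 0.1567 + 0.7600i → escape time 6
(row=0, col=3): c = 0.5600 + 0.7600i → escape time 3
(row=1, col=0): c = -0.6500 + 0.4075i → escape time 8
(row=1, col=1): c = -0.2467 + 0.4075i → escape time 8
(row=1, col=2): c = 0.1567 + 0.4075i → escape time 8
(row=1, col=3): c = 0.5600 + 0.4075i → escape time 4
(row=2, col=0): c = -0.6500 + 0.0550i → escape time 8
(row=2, col=1): c = -0.2467 + 0.0550i → escape time 8
(row=2, col=2): c = 0.1567 + 0.0550i → escape time 8
(row=2, col=3): c = 0.5600 + 0.0550i → escape time 4
(row=3, col=0): c = -0.6500 + -0.2975i → escape time 8
(row=3, col=1): c = -0.2467 + -0.2975i → escape time 8
(row=3, col=2): c = 0.1567 + -0.2975i → escape time 8
(row=3, col=3): c = 0.5600 + -0.2975i → escape time 4
(row=4, col=0): c = -0.6500 + -0.6500i → escape time 7
(row=4, col=1): c = -0.2467 + -0.6500i → escape time 8
(row=4, col=2): c = 0.1567 + -0.6500i → escape time 8
(row=4, col=3): c = 0.5600 + -0.6500i → escape time 3

Answer: 4863
8884
8884
8884
7883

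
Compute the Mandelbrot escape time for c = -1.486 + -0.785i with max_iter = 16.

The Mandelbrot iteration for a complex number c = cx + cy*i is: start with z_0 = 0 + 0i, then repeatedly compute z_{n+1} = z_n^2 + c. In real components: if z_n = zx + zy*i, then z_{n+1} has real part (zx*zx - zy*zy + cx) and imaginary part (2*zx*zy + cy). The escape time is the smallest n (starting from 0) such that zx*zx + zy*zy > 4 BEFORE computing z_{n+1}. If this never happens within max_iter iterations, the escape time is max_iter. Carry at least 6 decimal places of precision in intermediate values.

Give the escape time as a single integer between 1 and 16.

z_0 = 0 + 0i, c = -1.4860 + -0.7850i
Iter 1: z = -1.4860 + -0.7850i, |z|^2 = 2.8244
Iter 2: z = 0.1060 + 1.5480i, |z|^2 = 2.4076
Iter 3: z = -3.8711 + -0.4569i, |z|^2 = 15.1945
Escaped at iteration 3

Answer: 3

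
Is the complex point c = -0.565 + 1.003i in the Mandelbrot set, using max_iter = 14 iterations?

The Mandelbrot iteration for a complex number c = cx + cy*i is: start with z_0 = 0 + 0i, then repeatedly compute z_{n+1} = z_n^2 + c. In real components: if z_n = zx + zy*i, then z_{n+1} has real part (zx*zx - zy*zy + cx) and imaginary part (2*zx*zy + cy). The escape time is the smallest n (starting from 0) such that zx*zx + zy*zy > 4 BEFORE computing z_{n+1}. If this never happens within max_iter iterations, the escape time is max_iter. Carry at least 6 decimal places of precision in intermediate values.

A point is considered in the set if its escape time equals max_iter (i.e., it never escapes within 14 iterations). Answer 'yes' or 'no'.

z_0 = 0 + 0i, c = -0.5650 + 1.0030i
Iter 1: z = -0.5650 + 1.0030i, |z|^2 = 1.3252
Iter 2: z = -1.2518 + -0.1304i, |z|^2 = 1.5840
Iter 3: z = 0.9850 + 1.3294i, |z|^2 = 2.7376
Iter 4: z = -1.3623 + 3.6219i, |z|^2 = 14.9739
Escaped at iteration 4

Answer: no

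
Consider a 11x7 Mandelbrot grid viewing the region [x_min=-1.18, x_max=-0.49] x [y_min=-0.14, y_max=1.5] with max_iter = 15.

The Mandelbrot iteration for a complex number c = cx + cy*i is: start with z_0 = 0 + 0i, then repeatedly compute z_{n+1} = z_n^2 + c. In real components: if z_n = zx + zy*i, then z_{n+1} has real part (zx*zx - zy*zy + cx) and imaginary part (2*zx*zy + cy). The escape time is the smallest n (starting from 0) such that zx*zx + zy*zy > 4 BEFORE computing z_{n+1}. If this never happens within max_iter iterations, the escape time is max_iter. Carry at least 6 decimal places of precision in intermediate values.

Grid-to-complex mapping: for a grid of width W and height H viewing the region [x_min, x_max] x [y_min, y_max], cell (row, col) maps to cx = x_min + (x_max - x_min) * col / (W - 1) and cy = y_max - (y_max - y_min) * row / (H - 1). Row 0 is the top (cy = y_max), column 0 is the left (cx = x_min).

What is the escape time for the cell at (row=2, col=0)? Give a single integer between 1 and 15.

z_0 = 0 + 0i, c = -1.1800 + 0.9533i
Iter 1: z = -1.1800 + 0.9533i, |z|^2 = 2.3012
Iter 2: z = -0.6964 + -1.2965i, |z|^2 = 2.1660
Iter 3: z = -2.3760 + 2.7593i, |z|^2 = 13.2587
Escaped at iteration 3

Answer: 3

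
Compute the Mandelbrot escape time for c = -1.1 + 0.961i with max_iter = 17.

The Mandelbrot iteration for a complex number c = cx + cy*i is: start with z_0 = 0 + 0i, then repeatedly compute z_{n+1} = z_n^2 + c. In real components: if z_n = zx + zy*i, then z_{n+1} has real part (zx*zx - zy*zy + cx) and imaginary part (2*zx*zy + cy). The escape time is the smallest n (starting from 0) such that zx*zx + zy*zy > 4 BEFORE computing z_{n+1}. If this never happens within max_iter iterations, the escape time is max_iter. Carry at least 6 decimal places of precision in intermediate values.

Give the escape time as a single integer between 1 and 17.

Answer: 3

Derivation:
z_0 = 0 + 0i, c = -1.1000 + 0.9610i
Iter 1: z = -1.1000 + 0.9610i, |z|^2 = 2.1335
Iter 2: z = -0.8135 + -1.1532i, |z|^2 = 1.9917
Iter 3: z = -1.7681 + 2.8373i, |z|^2 = 11.1763
Escaped at iteration 3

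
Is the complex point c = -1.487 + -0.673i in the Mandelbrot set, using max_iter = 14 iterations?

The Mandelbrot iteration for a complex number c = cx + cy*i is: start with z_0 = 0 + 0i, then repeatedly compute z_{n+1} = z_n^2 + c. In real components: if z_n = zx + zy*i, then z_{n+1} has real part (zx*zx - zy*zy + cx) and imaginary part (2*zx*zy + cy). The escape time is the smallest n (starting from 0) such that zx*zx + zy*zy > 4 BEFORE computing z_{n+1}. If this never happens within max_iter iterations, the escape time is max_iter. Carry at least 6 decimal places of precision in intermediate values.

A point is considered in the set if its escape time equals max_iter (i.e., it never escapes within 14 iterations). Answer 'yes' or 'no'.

Answer: no

Derivation:
z_0 = 0 + 0i, c = -1.4870 + -0.6730i
Iter 1: z = -1.4870 + -0.6730i, |z|^2 = 2.6641
Iter 2: z = 0.2712 + 1.3285i, |z|^2 = 1.8385
Iter 3: z = -3.1783 + 0.0477i, |z|^2 = 10.1042
Escaped at iteration 3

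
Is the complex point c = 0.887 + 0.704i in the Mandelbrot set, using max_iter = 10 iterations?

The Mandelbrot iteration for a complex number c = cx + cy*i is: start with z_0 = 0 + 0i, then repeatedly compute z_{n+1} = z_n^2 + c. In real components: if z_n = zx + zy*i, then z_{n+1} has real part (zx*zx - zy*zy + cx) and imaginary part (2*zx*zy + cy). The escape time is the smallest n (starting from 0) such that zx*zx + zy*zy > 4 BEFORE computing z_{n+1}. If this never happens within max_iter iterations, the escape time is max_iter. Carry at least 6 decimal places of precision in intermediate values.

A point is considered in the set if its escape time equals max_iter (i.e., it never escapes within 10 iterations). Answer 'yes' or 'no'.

Answer: no

Derivation:
z_0 = 0 + 0i, c = 0.8870 + 0.7040i
Iter 1: z = 0.8870 + 0.7040i, |z|^2 = 1.2824
Iter 2: z = 1.1782 + 1.9529i, |z|^2 = 5.2018
Escaped at iteration 2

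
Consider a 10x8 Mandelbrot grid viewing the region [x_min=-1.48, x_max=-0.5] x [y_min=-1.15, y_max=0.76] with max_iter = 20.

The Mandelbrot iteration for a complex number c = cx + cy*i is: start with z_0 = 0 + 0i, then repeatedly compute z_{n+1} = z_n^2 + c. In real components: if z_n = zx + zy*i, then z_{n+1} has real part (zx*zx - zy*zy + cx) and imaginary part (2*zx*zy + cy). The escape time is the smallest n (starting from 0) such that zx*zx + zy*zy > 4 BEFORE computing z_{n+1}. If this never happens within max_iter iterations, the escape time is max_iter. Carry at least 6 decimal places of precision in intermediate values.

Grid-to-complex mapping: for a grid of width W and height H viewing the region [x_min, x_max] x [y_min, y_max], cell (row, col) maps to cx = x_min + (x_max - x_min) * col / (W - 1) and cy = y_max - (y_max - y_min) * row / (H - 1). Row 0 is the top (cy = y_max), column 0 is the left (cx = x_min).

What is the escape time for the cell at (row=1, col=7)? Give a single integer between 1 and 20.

z_0 = 0 + 0i, c = -0.7178 + 0.4871i
Iter 1: z = -0.7178 + 0.4871i, |z|^2 = 0.7525
Iter 2: z = -0.4399 + -0.2122i, |z|^2 = 0.2385
Iter 3: z = -0.5693 + 0.6738i, |z|^2 = 0.7781
Iter 4: z = -0.8477 + -0.2801i, |z|^2 = 0.7970
Iter 5: z = -0.0776 + 0.9619i, |z|^2 = 0.9314
Iter 6: z = -1.6371 + 0.3378i, |z|^2 = 2.7942
Iter 7: z = 1.8482 + -0.6189i, |z|^2 = 3.7988
Iter 8: z = 2.3151 + -1.8004i, |z|^2 = 8.6012
Escaped at iteration 8

Answer: 8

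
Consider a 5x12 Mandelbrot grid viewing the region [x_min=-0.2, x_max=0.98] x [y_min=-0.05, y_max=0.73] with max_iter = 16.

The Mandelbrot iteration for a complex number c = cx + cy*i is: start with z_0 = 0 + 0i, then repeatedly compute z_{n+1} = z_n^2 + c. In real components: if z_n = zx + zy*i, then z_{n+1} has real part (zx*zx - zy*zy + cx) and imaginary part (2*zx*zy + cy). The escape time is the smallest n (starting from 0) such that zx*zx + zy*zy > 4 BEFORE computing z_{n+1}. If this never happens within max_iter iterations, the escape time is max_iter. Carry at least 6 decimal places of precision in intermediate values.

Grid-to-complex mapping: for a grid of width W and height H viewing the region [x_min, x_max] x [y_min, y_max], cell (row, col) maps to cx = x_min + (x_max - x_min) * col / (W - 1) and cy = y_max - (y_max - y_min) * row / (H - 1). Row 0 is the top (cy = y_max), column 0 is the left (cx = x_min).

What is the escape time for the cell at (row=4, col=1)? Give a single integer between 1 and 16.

z_0 = 0 + 0i, c = 0.0950 + 0.4464i
Iter 1: z = 0.0950 + 0.4464i, |z|^2 = 0.2083
Iter 2: z = -0.0952 + 0.5312i, |z|^2 = 0.2912
Iter 3: z = -0.1781 + 0.3452i, |z|^2 = 0.1509
Iter 4: z = 0.0075 + 0.3234i, |z|^2 = 0.1047
Iter 5: z = -0.0095 + 0.4512i, |z|^2 = 0.2037
Iter 6: z = -0.1085 + 0.4378i, |z|^2 = 0.2034
Iter 7: z = -0.0849 + 0.3513i, |z|^2 = 0.1306
Iter 8: z = -0.0212 + 0.3867i, |z|^2 = 0.1500
Iter 9: z = -0.0541 + 0.4299i, |z|^2 = 0.1878
Iter 10: z = -0.0869 + 0.3998i, |z|^2 = 0.1674
Iter 11: z = -0.0573 + 0.3769i, |z|^2 = 0.1453
Iter 12: z = -0.0437 + 0.4032i, |z|^2 = 0.1645
Iter 13: z = -0.0656 + 0.4111i, |z|^2 = 0.1733
Iter 14: z = -0.0697 + 0.3924i, |z|^2 = 0.1588
Iter 15: z = -0.0541 + 0.3917i, |z|^2 = 0.1563

Answer: 16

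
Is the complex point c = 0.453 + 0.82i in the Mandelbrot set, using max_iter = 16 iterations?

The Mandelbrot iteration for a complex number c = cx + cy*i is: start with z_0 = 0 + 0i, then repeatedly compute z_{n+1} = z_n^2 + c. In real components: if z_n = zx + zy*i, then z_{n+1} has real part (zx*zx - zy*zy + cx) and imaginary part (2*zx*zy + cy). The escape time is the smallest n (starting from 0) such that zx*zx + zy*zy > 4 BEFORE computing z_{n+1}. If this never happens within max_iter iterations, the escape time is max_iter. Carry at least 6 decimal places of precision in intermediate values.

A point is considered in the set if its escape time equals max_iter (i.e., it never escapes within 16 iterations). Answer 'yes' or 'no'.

z_0 = 0 + 0i, c = 0.4530 + 0.8200i
Iter 1: z = 0.4530 + 0.8200i, |z|^2 = 0.8776
Iter 2: z = -0.0142 + 1.5629i, |z|^2 = 2.4429
Iter 3: z = -1.9895 + 0.7756i, |z|^2 = 4.5598
Escaped at iteration 3

Answer: no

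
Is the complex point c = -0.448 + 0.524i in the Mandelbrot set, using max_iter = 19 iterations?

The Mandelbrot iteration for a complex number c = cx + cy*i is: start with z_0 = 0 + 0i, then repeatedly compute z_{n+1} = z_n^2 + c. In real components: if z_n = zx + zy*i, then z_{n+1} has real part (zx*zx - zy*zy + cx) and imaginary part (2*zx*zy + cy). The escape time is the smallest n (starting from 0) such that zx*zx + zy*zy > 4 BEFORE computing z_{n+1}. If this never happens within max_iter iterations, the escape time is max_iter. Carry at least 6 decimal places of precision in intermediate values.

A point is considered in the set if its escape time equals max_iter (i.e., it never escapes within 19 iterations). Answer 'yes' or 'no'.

Answer: yes

Derivation:
z_0 = 0 + 0i, c = -0.4480 + 0.5240i
Iter 1: z = -0.4480 + 0.5240i, |z|^2 = 0.4753
Iter 2: z = -0.5219 + 0.0545i, |z|^2 = 0.2753
Iter 3: z = -0.1786 + 0.4671i, |z|^2 = 0.2501
Iter 4: z = -0.6343 + 0.3571i, |z|^2 = 0.5299
Iter 5: z = -0.1732 + 0.0710i, |z|^2 = 0.0350
Iter 6: z = -0.4230 + 0.4994i, |z|^2 = 0.4284
Iter 7: z = -0.5185 + 0.1015i, |z|^2 = 0.2791
Iter 8: z = -0.1895 + 0.4188i, |z|^2 = 0.2113
Iter 9: z = -0.5875 + 0.3653i, |z|^2 = 0.4786
Iter 10: z = -0.2363 + 0.0948i, |z|^2 = 0.0648
Iter 11: z = -0.4012 + 0.4792i, |z|^2 = 0.3906
Iter 12: z = -0.5167 + 0.1395i, |z|^2 = 0.2865
Iter 13: z = -0.2005 + 0.3798i, |z|^2 = 0.1844
Iter 14: z = -0.5521 + 0.3717i, |z|^2 = 0.4429
Iter 15: z = -0.2814 + 0.1136i, |z|^2 = 0.0921
Iter 16: z = -0.3817 + 0.4601i, |z|^2 = 0.3574
Iter 17: z = -0.5140 + 0.1728i, |z|^2 = 0.2940
Iter 18: z = -0.2137 + 0.3464i, |z|^2 = 0.1657
Did not escape in 19 iterations → in set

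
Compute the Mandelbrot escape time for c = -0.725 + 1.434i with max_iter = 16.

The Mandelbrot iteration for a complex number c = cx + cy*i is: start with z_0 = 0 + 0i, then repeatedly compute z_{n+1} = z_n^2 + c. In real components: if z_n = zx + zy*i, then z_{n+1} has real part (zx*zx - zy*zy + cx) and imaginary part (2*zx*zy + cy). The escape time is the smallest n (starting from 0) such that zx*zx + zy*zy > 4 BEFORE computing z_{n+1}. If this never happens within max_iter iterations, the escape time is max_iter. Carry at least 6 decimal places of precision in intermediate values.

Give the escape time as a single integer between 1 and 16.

z_0 = 0 + 0i, c = -0.7250 + 1.4340i
Iter 1: z = -0.7250 + 1.4340i, |z|^2 = 2.5820
Iter 2: z = -2.2557 + -0.6453i, |z|^2 = 5.5047
Escaped at iteration 2

Answer: 2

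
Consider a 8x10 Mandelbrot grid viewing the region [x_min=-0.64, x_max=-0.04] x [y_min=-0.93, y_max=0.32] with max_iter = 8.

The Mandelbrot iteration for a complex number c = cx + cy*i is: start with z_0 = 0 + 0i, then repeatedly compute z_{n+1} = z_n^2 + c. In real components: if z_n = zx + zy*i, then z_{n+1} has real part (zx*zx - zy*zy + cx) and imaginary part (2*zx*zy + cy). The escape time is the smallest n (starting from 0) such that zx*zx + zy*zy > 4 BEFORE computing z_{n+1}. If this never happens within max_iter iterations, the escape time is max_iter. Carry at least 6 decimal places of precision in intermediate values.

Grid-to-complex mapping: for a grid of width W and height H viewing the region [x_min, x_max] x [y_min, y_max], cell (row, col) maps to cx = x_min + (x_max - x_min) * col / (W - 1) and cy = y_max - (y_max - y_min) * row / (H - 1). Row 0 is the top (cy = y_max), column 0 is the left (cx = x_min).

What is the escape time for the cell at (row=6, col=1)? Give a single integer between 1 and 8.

Answer: 8

Derivation:
z_0 = 0 + 0i, c = -0.5543 + -0.5133i
Iter 1: z = -0.5543 + -0.5133i, |z|^2 = 0.5707
Iter 2: z = -0.5106 + 0.0557i, |z|^2 = 0.2638
Iter 3: z = -0.2967 + -0.5702i, |z|^2 = 0.4132
Iter 4: z = -0.7914 + -0.1749i, |z|^2 = 0.6570
Iter 5: z = 0.0415 + -0.2364i, |z|^2 = 0.0576
Iter 6: z = -0.6085 + -0.5329i, |z|^2 = 0.6543
Iter 7: z = -0.4681 + 0.1352i, |z|^2 = 0.2374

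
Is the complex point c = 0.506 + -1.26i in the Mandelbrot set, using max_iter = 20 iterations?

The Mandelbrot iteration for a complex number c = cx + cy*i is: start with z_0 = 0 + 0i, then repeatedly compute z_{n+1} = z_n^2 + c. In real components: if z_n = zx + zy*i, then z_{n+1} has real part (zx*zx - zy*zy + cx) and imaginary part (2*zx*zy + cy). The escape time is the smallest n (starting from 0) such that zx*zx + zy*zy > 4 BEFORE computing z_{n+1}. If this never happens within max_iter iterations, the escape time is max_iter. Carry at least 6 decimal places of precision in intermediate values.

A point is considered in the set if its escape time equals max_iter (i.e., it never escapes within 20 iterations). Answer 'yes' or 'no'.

Answer: no

Derivation:
z_0 = 0 + 0i, c = 0.5060 + -1.2600i
Iter 1: z = 0.5060 + -1.2600i, |z|^2 = 1.8436
Iter 2: z = -0.8256 + -2.5351i, |z|^2 = 7.1084
Escaped at iteration 2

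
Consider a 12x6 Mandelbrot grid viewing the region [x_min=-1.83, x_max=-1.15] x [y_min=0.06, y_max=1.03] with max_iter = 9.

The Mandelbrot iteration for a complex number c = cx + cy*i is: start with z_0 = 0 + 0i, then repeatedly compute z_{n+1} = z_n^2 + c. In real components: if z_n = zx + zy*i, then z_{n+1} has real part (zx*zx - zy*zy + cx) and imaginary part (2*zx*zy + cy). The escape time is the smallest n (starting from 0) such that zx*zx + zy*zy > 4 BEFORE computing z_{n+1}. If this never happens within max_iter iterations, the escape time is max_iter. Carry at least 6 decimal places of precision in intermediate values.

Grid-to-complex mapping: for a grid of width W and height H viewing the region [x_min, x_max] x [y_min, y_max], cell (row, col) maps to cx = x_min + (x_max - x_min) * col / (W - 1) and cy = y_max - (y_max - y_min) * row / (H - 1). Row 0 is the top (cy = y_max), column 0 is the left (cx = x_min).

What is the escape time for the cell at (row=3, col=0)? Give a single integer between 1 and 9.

Answer: 3

Derivation:
z_0 = 0 + 0i, c = -1.8300 + 0.4480i
Iter 1: z = -1.8300 + 0.4480i, |z|^2 = 3.5496
Iter 2: z = 1.3182 + -1.1917i, |z|^2 = 3.1577
Iter 3: z = -1.5125 + -2.6937i, |z|^2 = 9.5437
Escaped at iteration 3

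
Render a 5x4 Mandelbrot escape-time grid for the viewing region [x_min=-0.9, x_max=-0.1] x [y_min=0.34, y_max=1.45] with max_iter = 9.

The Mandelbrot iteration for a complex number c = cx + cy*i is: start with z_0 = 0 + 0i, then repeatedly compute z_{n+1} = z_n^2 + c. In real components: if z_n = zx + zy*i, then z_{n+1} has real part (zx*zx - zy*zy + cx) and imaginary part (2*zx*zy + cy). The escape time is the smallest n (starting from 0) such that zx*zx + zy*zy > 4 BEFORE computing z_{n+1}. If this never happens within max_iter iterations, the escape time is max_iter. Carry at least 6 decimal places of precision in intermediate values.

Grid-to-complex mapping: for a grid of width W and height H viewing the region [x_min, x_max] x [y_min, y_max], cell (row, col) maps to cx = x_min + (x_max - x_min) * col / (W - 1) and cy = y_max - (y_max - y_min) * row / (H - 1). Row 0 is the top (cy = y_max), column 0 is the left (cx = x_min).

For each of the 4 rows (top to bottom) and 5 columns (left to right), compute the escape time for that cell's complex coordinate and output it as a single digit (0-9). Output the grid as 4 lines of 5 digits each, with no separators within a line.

(row=0, col=0): c = -0.9000 + 1.4500i → escape time 2
(row=0, col=1): c = -0.7000 + 1.4500i → escape time 2
(row=0, col=2): c = -0.5000 + 1.4500i → escape time 2
(row=0, col=3): c = -0.3000 + 1.4500i → escape time 2
(row=0, col=4): c = -0.1000 + 1.4500i → escape time 2
(row=1, col=0): c = -0.9000 + 1.0800i → escape time 3
(row=1, col=1): c = -0.7000 + 1.0800i → escape time 3
(row=1, col=2): c = -0.5000 + 1.0800i → escape time 4
(row=1, col=3): c = -0.3000 + 1.0800i → escape time 5
(row=1, col=4): c = -0.1000 + 1.0800i → escape time 6
(row=2, col=0): c = -0.9000 + 0.7100i → escape time 4
(row=2, col=1): c = -0.7000 + 0.7100i → escape time 5
(row=2, col=2): c = -0.5000 + 0.7100i → escape time 8
(row=2, col=3): c = -0.3000 + 0.7100i → escape time 9
(row=2, col=4): c = -0.1000 + 0.7100i → escape time 9
(row=3, col=0): c = -0.9000 + 0.3400i → escape time 8
(row=3, col=1): c = -0.7000 + 0.3400i → escape time 9
(row=3, col=2): c = -0.5000 + 0.3400i → escape time 9
(row=3, col=3): c = -0.3000 + 0.3400i → escape time 9
(row=3, col=4): c = -0.1000 + 0.3400i → escape time 9

Answer: 22222
33456
45899
89999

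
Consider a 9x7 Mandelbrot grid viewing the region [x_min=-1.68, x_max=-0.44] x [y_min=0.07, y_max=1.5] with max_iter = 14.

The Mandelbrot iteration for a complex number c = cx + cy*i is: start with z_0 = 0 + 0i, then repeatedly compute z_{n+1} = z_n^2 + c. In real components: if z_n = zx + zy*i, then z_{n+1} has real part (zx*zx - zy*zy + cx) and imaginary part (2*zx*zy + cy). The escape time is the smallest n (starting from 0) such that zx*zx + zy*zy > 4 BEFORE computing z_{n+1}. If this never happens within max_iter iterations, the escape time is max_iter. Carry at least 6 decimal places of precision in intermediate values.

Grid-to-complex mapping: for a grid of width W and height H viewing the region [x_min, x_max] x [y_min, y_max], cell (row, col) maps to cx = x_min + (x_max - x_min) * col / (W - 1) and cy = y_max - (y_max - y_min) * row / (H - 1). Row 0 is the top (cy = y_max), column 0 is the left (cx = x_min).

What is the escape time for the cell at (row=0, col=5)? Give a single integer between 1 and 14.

z_0 = 0 + 0i, c = -0.9050 + 1.5000i
Iter 1: z = -0.9050 + 1.5000i, |z|^2 = 3.0690
Iter 2: z = -2.3360 + -1.2150i, |z|^2 = 6.9330
Escaped at iteration 2

Answer: 2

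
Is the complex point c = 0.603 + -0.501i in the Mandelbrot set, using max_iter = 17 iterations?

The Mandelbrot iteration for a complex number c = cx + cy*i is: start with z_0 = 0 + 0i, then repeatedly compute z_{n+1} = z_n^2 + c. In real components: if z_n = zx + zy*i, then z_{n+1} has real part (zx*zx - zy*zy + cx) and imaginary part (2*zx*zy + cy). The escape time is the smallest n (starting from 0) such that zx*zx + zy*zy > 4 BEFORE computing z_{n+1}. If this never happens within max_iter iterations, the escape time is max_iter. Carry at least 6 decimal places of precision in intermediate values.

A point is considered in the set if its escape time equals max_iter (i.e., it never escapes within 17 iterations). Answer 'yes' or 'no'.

Answer: no

Derivation:
z_0 = 0 + 0i, c = 0.6030 + -0.5010i
Iter 1: z = 0.6030 + -0.5010i, |z|^2 = 0.6146
Iter 2: z = 0.7156 + -1.1052i, |z|^2 = 1.7336
Iter 3: z = -0.1064 + -2.0828i, |z|^2 = 4.3493
Escaped at iteration 3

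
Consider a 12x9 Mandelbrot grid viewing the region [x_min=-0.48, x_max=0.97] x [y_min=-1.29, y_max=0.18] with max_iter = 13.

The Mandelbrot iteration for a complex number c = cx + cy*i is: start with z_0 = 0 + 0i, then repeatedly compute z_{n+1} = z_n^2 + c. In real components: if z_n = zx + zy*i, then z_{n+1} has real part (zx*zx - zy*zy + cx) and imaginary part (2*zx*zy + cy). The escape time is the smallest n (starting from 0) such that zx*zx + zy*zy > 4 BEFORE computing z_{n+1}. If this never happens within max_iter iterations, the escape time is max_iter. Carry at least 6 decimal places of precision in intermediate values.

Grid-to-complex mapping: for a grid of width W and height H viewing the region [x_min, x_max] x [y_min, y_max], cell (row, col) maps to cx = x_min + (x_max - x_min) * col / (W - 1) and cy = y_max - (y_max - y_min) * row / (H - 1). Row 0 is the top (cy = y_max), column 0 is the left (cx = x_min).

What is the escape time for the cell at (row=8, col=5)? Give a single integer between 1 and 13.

Answer: 2

Derivation:
z_0 = 0 + 0i, c = 0.1791 + -1.2900i
Iter 1: z = 0.1791 + -1.2900i, |z|^2 = 1.6962
Iter 2: z = -1.4529 + -1.7521i, |z|^2 = 5.1807
Escaped at iteration 2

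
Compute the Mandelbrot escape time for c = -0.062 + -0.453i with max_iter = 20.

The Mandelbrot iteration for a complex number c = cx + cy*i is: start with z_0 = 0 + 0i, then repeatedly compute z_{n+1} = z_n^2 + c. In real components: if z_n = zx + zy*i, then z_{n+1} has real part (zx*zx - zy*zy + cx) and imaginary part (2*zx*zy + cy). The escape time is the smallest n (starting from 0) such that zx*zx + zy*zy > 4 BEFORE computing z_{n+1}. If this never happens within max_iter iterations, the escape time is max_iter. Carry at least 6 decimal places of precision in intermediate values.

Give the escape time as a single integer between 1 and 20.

Answer: 20

Derivation:
z_0 = 0 + 0i, c = -0.0620 + -0.4530i
Iter 1: z = -0.0620 + -0.4530i, |z|^2 = 0.2091
Iter 2: z = -0.2634 + -0.3968i, |z|^2 = 0.2268
Iter 3: z = -0.1501 + -0.2440i, |z|^2 = 0.0821
Iter 4: z = -0.0990 + -0.3798i, |z|^2 = 0.1540
Iter 5: z = -0.1964 + -0.3778i, |z|^2 = 0.1813
Iter 6: z = -0.1662 + -0.3046i, |z|^2 = 0.1204
Iter 7: z = -0.1272 + -0.3518i, |z|^2 = 0.1399
Iter 8: z = -0.1696 + -0.3635i, |z|^2 = 0.1609
Iter 9: z = -0.1654 + -0.3297i, |z|^2 = 0.1361
Iter 10: z = -0.1433 + -0.3439i, |z|^2 = 0.1388
Iter 11: z = -0.1597 + -0.3544i, |z|^2 = 0.1511
Iter 12: z = -0.1621 + -0.3398i, |z|^2 = 0.1417
Iter 13: z = -0.1512 + -0.3429i, |z|^2 = 0.1404
Iter 14: z = -0.1567 + -0.3493i, |z|^2 = 0.1466
Iter 15: z = -0.1595 + -0.3435i, |z|^2 = 0.1434
Iter 16: z = -0.1546 + -0.3434i, |z|^2 = 0.1418
Iter 17: z = -0.1561 + -0.3468i, |z|^2 = 0.1446
Iter 18: z = -0.1579 + -0.3448i, |z|^2 = 0.1438
Iter 19: z = -0.1559 + -0.3441i, |z|^2 = 0.1427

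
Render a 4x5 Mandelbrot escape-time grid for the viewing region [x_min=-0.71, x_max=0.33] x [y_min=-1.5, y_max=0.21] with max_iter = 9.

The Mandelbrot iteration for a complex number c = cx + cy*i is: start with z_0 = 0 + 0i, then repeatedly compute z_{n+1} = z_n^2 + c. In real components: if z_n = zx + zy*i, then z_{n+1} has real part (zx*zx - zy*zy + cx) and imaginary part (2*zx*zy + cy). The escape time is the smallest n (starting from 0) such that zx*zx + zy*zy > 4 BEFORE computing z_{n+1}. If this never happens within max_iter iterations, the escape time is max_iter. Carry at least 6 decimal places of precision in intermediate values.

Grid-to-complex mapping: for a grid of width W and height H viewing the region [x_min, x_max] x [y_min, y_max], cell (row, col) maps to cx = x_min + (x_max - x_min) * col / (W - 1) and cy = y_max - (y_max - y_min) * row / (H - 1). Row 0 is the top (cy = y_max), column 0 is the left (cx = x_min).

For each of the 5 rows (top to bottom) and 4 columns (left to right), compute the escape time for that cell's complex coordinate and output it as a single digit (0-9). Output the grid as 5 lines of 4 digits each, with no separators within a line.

Answer: 9999
9999
6999
3453
2222

Derivation:
(row=0, col=0): c = -0.7100 + 0.2100i → escape time 9
(row=0, col=1): c = -0.3633 + 0.2100i → escape time 9
(row=0, col=2): c = -0.0167 + 0.2100i → escape time 9
(row=0, col=3): c = 0.3300 + 0.2100i → escape time 9
(row=1, col=0): c = -0.7100 + -0.2175i → escape time 9
(row=1, col=1): c = -0.3633 + -0.2175i → escape time 9
(row=1, col=2): c = -0.0167 + -0.2175i → escape time 9
(row=1, col=3): c = 0.3300 + -0.2175i → escape time 9
(row=2, col=0): c = -0.7100 + -0.6450i → escape time 6
(row=2, col=1): c = -0.3633 + -0.6450i → escape time 9
(row=2, col=2): c = -0.0167 + -0.6450i → escape time 9
(row=2, col=3): c = 0.3300 + -0.6450i → escape time 9
(row=3, col=0): c = -0.7100 + -1.0725i → escape time 3
(row=3, col=1): c = -0.3633 + -1.0725i → escape time 4
(row=3, col=2): c = -0.0167 + -1.0725i → escape time 5
(row=3, col=3): c = 0.3300 + -1.0725i → escape time 3
(row=4, col=0): c = -0.7100 + -1.5000i → escape time 2
(row=4, col=1): c = -0.3633 + -1.5000i → escape time 2
(row=4, col=2): c = -0.0167 + -1.5000i → escape time 2
(row=4, col=3): c = 0.3300 + -1.5000i → escape time 2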